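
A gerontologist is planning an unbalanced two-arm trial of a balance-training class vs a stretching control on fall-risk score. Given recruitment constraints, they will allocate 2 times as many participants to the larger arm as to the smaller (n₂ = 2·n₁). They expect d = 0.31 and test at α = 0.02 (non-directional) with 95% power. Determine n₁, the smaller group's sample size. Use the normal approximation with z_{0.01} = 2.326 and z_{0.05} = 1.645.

With allocation ratio k = n₂/n₁ = 2, Var(x̄₁−x̄₂) = σ²(1/n₁ + 1/(k·n₁)) = σ²·(k+1)/(k·n₁).
So n₁ = (1 + 1/k)·((z_{α/2} + z_β)/d)² = 1.500 × (3.971/0.31)².
n₁ = 1.500 × 164.09 = 246.1.
Round up: n₁ = 247, giving n₂ = 2 × 247 = 494.

n₁ = 247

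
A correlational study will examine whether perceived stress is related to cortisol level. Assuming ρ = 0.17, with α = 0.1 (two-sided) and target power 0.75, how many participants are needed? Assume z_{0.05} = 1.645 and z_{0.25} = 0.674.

Fisher's z: C = ½·ln((1+r)/(1−r)) = ½·ln(1.4096) = 0.1717.
n = ((z_{α/2} + z_β)/C)² + 3.
(1.645 + 0.674) / 0.1717 = 2.319 / 0.1717 = 13.506.
n = 13.506² + 3 = 182.42 + 3 = 185.4.
Round up.

n = 186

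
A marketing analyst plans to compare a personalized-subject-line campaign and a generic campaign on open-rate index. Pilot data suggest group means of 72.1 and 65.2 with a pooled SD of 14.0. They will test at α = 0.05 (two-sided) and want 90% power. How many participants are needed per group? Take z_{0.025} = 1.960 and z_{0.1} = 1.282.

Cohen's d = |M₁ − M₂| / SD_pooled = |72.1 − 65.2| / 14.0 = 6.9 / 14.0 = 0.493.
For two independent groups with equal n: n = 2·((z_{α/2} + z_β) / d)².
z_{α/2} + z_β = 1.960 + 1.282 = 3.242.
n = 2 × (3.242 / 0.493)² = 2 × 6.576² = 2 × 43.24 = 86.5.
Round up to the next whole participant.

n = 87 per group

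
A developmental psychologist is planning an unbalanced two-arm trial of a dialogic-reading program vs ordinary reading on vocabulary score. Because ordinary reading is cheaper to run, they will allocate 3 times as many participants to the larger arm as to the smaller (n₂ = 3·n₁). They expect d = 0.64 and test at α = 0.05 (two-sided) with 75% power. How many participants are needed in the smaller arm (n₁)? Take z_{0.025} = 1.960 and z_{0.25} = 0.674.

With allocation ratio k = n₂/n₁ = 3, Var(x̄₁−x̄₂) = σ²(1/n₁ + 1/(k·n₁)) = σ²·(k+1)/(k·n₁).
So n₁ = (1 + 1/k)·((z_{α/2} + z_β)/d)² = 1.333 × (2.634/0.64)².
n₁ = 1.333 × 16.94 = 22.6.
Round up: n₁ = 23, giving n₂ = 3 × 23 = 69.

n₁ = 23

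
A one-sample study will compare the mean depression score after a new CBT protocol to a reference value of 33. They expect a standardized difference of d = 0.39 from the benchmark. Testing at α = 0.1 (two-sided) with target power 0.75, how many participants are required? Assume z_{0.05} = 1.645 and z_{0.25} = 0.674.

For a one-sample test: n = ((z_{α/2} + z_β) / d)².
z_{α/2} + z_β = 1.645 + 0.674 = 2.319.
n = (2.319 / 0.39)² = 5.946² = 35.36.
Round up.

n = 36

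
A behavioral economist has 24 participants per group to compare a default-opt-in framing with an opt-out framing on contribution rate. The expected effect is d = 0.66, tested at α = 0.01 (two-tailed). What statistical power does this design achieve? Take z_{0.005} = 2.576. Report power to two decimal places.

For two equal groups, power = Φ(d·√(n/2) − z_{α/2}).
d·√(n/2) = 0.66 × √(24/2) = 0.66 × 3.464 = 2.286.
z_β = 2.286 − 2.576 = -0.290.
Power = Φ(-0.290) = 0.386.

power ≈ 0.39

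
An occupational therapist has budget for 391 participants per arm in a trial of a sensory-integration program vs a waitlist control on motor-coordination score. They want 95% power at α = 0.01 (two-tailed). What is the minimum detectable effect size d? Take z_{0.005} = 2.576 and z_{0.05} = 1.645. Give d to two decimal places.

d_min ≈ 0.30

For two independent groups of n = 391 each: d_min = (z_{α/2} + z_β)·√(2/n).
z-sum = 2.576 + 1.645 = 4.221.
d_min = 4.221 × √(2/391) = 4.221 × 0.0715 = 0.302.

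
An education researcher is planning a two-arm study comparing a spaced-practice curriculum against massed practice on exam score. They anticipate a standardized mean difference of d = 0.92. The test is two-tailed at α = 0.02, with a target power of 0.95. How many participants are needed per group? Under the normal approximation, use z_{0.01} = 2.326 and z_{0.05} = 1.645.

n = 38 per group

For two independent groups with equal n: n = 2·((z_{α/2} + z_β) / d)².
z_{α/2} + z_β = 2.326 + 1.645 = 3.971.
n = 2 × (3.971 / 0.92)² = 2 × 4.316² = 2 × 18.63 = 37.3.
Round up to the next whole participant.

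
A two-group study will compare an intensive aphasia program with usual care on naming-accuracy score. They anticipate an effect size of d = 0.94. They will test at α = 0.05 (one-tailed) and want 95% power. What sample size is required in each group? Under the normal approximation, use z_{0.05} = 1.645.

For two independent groups with equal n: n = 2·((z_{α} + z_β) / d)².
z_{α} + z_β = 1.645 + 1.645 = 3.290.
n = 2 × (3.290 / 0.94)² = 2 × 3.500² = 2 × 12.25 = 24.5.
Round up to the next whole participant.

n = 25 per group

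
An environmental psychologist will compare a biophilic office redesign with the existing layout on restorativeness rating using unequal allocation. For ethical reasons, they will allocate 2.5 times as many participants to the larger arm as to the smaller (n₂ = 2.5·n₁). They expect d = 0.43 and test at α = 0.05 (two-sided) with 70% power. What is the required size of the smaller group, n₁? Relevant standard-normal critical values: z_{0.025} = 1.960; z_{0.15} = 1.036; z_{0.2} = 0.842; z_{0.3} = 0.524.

With allocation ratio k = n₂/n₁ = 2.5, Var(x̄₁−x̄₂) = σ²(1/n₁ + 1/(k·n₁)) = σ²·(k+1)/(k·n₁).
So n₁ = (1 + 1/k)·((z_{α/2} + z_β)/d)² = 1.400 × (2.484/0.43)².
n₁ = 1.400 × 33.37 = 46.7.
Round up: n₁ = 47, giving n₂ = ⌈2.5 × 47⌉ = ⌈117.5⌉ = 118.

n₁ = 47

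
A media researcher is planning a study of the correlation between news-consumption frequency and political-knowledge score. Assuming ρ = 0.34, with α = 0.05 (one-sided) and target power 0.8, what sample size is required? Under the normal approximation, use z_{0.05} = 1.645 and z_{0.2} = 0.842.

n = 53

Fisher's z: C = ½·ln((1+r)/(1−r)) = ½·ln(2.0303) = 0.3541.
n = ((z_{α} + z_β)/C)² + 3.
(1.645 + 0.842) / 0.3541 = 2.487 / 0.3541 = 7.023.
n = 7.023² + 3 = 49.33 + 3 = 52.3.
Round up.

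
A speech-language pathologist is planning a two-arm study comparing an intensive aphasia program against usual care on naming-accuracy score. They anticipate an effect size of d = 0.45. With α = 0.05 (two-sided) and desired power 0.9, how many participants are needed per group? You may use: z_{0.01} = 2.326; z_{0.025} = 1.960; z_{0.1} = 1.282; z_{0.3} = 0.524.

For two independent groups with equal n: n = 2·((z_{α/2} + z_β) / d)².
z_{α/2} + z_β = 1.960 + 1.282 = 3.242.
n = 2 × (3.242 / 0.45)² = 2 × 7.204² = 2 × 51.90 = 103.8.
Round up to the next whole participant.

n = 104 per group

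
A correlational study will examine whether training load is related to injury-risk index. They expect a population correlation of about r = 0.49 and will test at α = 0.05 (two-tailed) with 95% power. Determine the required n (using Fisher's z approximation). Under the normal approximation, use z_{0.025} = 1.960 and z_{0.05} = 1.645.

Fisher's z: C = ½·ln((1+r)/(1−r)) = ½·ln(2.9216) = 0.5361.
n = ((z_{α/2} + z_β)/C)² + 3.
(1.960 + 1.645) / 0.5361 = 3.605 / 0.5361 = 6.724.
n = 6.724² + 3 = 45.22 + 3 = 48.2.
Round up.

n = 49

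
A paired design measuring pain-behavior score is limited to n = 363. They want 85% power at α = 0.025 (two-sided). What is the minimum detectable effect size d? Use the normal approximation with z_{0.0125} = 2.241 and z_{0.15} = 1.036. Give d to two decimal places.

For a single sample (or paired design) of n = 363: d_min = (z_{α/2} + z_β)/√n.
z-sum = 2.241 + 1.036 = 3.277.
d_min = 3.277 / √363 = 3.277 / 19.053 = 0.172.

d_min ≈ 0.17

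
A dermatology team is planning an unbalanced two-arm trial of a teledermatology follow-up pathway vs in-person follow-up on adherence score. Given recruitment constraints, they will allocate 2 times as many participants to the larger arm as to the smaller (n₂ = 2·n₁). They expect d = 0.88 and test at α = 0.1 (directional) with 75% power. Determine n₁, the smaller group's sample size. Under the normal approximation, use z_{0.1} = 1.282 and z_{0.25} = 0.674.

With allocation ratio k = n₂/n₁ = 2, Var(x̄₁−x̄₂) = σ²(1/n₁ + 1/(k·n₁)) = σ²·(k+1)/(k·n₁).
So n₁ = (1 + 1/k)·((z_{α} + z_β)/d)² = 1.500 × (1.956/0.88)².
n₁ = 1.500 × 4.94 = 7.4.
Round up: n₁ = 8, giving n₂ = 2 × 8 = 16.

n₁ = 8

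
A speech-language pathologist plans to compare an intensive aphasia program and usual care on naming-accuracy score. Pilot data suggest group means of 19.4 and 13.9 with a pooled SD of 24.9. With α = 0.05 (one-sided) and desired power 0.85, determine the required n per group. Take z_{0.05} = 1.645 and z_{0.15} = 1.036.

Cohen's d = |M₁ − M₂| / SD_pooled = |19.4 − 13.9| / 24.9 = 5.5 / 24.9 = 0.221.
For two independent groups with equal n: n = 2·((z_{α} + z_β) / d)².
z_{α} + z_β = 1.645 + 1.036 = 2.681.
n = 2 × (2.681 / 0.221)² = 2 × 12.131² = 2 × 147.17 = 294.3.
Round up to the next whole participant.

n = 295 per group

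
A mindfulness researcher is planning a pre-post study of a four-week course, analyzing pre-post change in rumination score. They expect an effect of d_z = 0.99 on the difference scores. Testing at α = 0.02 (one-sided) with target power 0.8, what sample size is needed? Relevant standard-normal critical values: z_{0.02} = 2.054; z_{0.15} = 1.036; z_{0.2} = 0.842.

n = 9 pairs

For a paired (one-sample on differences) test: n = ((z_{α} + z_β) / d)².
z_{α} + z_β = 2.054 + 0.842 = 2.896.
n = (2.896 / 0.99)² = 2.925² = 8.56.
Round up.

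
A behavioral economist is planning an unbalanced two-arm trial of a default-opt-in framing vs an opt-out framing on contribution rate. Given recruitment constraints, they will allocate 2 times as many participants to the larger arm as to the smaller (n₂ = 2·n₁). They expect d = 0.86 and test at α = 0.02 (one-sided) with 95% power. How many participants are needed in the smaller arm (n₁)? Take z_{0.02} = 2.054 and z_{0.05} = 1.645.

n₁ = 28

With allocation ratio k = n₂/n₁ = 2, Var(x̄₁−x̄₂) = σ²(1/n₁ + 1/(k·n₁)) = σ²·(k+1)/(k·n₁).
So n₁ = (1 + 1/k)·((z_{α} + z_β)/d)² = 1.500 × (3.699/0.86)².
n₁ = 1.500 × 18.50 = 27.8.
Round up: n₁ = 28, giving n₂ = 2 × 28 = 56.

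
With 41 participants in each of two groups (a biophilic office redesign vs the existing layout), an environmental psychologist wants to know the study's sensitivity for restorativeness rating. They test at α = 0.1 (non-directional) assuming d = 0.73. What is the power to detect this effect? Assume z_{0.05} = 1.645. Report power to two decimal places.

power ≈ 0.95

For two equal groups, power = Φ(d·√(n/2) − z_{α/2}).
d·√(n/2) = 0.73 × √(41/2) = 0.73 × 4.528 = 3.305.
z_β = 3.305 − 1.645 = 1.660.
Power = Φ(1.660) = 0.952.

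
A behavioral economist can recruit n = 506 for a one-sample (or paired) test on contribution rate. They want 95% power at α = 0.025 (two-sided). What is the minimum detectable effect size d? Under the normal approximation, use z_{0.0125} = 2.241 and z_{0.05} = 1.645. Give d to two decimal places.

For a single sample (or paired design) of n = 506: d_min = (z_{α/2} + z_β)/√n.
z-sum = 2.241 + 1.645 = 3.886.
d_min = 3.886 / √506 = 3.886 / 22.494 = 0.173.

d_min ≈ 0.17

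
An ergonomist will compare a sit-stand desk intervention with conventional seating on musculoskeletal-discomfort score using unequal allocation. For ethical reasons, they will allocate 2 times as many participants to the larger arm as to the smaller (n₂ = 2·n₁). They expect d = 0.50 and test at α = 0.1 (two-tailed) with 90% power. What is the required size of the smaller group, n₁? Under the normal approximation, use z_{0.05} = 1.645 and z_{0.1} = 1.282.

With allocation ratio k = n₂/n₁ = 2, Var(x̄₁−x̄₂) = σ²(1/n₁ + 1/(k·n₁)) = σ²·(k+1)/(k·n₁).
So n₁ = (1 + 1/k)·((z_{α/2} + z_β)/d)² = 1.500 × (2.927/0.50)².
n₁ = 1.500 × 34.27 = 51.4.
Round up: n₁ = 52, giving n₂ = 2 × 52 = 104.

n₁ = 52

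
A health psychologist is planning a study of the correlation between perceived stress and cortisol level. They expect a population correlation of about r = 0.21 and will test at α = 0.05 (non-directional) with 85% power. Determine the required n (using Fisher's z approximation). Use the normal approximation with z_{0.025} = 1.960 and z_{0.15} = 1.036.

n = 201

Fisher's z: C = ½·ln((1+r)/(1−r)) = ½·ln(1.5316) = 0.2132.
n = ((z_{α/2} + z_β)/C)² + 3.
(1.960 + 1.036) / 0.2132 = 2.996 / 0.2132 = 14.053.
n = 14.053² + 3 = 197.47 + 3 = 200.5.
Round up.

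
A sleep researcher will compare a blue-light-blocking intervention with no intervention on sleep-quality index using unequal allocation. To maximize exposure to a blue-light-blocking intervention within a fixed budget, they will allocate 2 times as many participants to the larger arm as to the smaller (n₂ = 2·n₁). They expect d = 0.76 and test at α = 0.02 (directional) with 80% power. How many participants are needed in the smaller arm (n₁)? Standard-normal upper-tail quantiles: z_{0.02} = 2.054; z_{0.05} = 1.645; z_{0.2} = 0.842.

With allocation ratio k = n₂/n₁ = 2, Var(x̄₁−x̄₂) = σ²(1/n₁ + 1/(k·n₁)) = σ²·(k+1)/(k·n₁).
So n₁ = (1 + 1/k)·((z_{α} + z_β)/d)² = 1.500 × (2.896/0.76)².
n₁ = 1.500 × 14.52 = 21.8.
Round up: n₁ = 22, giving n₂ = 2 × 22 = 44.

n₁ = 22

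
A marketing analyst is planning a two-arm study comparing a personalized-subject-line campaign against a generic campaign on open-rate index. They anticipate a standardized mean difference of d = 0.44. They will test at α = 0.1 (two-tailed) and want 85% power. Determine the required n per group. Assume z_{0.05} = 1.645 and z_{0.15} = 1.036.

For two independent groups with equal n: n = 2·((z_{α/2} + z_β) / d)².
z_{α/2} + z_β = 1.645 + 1.036 = 2.681.
n = 2 × (2.681 / 0.44)² = 2 × 6.093² = 2 × 37.13 = 74.3.
Round up to the next whole participant.

n = 75 per group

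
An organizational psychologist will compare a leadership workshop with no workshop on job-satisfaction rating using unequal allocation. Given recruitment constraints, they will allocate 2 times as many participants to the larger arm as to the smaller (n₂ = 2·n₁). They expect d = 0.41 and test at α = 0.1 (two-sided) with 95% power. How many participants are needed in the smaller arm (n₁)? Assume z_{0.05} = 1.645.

With allocation ratio k = n₂/n₁ = 2, Var(x̄₁−x̄₂) = σ²(1/n₁ + 1/(k·n₁)) = σ²·(k+1)/(k·n₁).
So n₁ = (1 + 1/k)·((z_{α/2} + z_β)/d)² = 1.500 × (3.290/0.41)².
n₁ = 1.500 × 64.39 = 96.6.
Round up: n₁ = 97, giving n₂ = 2 × 97 = 194.

n₁ = 97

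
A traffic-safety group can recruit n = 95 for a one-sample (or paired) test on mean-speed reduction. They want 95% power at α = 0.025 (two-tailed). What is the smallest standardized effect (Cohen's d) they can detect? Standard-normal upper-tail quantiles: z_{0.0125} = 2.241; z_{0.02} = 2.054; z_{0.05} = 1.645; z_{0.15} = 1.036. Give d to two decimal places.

For a single sample (or paired design) of n = 95: d_min = (z_{α/2} + z_β)/√n.
z-sum = 2.241 + 1.645 = 3.886.
d_min = 3.886 / √95 = 3.886 / 9.747 = 0.399.

d_min ≈ 0.40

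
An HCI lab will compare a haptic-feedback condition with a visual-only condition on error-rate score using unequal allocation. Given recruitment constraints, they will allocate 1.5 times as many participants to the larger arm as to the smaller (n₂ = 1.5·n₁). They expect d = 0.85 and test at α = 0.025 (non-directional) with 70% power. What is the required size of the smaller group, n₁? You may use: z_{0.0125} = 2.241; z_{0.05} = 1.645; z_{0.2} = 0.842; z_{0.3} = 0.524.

With allocation ratio k = n₂/n₁ = 1.5, Var(x̄₁−x̄₂) = σ²(1/n₁ + 1/(k·n₁)) = σ²·(k+1)/(k·n₁).
So n₁ = (1 + 1/k)·((z_{α/2} + z_β)/d)² = 1.667 × (2.765/0.85)².
n₁ = 1.667 × 10.58 = 17.6.
Round up: n₁ = 18, giving n₂ = 1.5 × 18 = 27.

n₁ = 18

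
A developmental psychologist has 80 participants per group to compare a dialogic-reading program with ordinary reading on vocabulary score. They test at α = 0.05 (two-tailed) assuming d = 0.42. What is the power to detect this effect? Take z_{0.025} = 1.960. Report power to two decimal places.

power ≈ 0.76

For two equal groups, power = Φ(d·√(n/2) − z_{α/2}).
d·√(n/2) = 0.42 × √(80/2) = 0.42 × 6.325 = 2.656.
z_β = 2.656 − 1.960 = 0.696.
Power = Φ(0.696) = 0.757.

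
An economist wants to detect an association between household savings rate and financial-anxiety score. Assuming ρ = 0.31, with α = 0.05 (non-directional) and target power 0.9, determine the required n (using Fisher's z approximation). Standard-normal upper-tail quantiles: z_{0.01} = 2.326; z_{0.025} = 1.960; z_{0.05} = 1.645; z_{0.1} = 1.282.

Fisher's z: C = ½·ln((1+r)/(1−r)) = ½·ln(1.8986) = 0.3205.
n = ((z_{α/2} + z_β)/C)² + 3.
(1.960 + 1.282) / 0.3205 = 3.242 / 0.3205 = 10.115.
n = 10.115² + 3 = 102.32 + 3 = 105.3.
Round up.

n = 106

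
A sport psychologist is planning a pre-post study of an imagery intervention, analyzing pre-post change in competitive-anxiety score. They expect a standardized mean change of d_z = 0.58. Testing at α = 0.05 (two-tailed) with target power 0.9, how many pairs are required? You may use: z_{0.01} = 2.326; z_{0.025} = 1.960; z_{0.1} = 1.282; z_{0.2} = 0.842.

n = 32 pairs

For a paired (one-sample on differences) test: n = ((z_{α/2} + z_β) / d)².
z_{α/2} + z_β = 1.960 + 1.282 = 3.242.
n = (3.242 / 0.58)² = 5.590² = 31.24.
Round up.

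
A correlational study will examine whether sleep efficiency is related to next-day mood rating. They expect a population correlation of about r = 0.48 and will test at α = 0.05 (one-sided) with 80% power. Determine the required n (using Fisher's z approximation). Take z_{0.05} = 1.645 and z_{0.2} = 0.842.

n = 26

Fisher's z: C = ½·ln((1+r)/(1−r)) = ½·ln(2.8462) = 0.5230.
n = ((z_{α} + z_β)/C)² + 3.
(1.645 + 0.842) / 0.5230 = 2.487 / 0.5230 = 4.755.
n = 4.755² + 3 = 22.61 + 3 = 25.6.
Round up.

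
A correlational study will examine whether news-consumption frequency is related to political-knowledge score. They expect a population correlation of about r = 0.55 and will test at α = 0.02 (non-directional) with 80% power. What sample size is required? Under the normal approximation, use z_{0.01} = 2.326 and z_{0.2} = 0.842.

Fisher's z: C = ½·ln((1+r)/(1−r)) = ½·ln(3.4444) = 0.6184.
n = ((z_{α/2} + z_β)/C)² + 3.
(2.326 + 0.842) / 0.6184 = 3.168 / 0.6184 = 5.123.
n = 5.123² + 3 = 26.24 + 3 = 29.2.
Round up.

n = 30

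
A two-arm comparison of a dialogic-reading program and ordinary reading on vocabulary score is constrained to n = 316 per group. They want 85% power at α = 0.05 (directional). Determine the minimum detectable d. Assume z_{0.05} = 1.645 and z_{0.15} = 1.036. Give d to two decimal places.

d_min ≈ 0.21

For two independent groups of n = 316 each: d_min = (z_{α} + z_β)·√(2/n).
z-sum = 1.645 + 1.036 = 2.681.
d_min = 2.681 × √(2/316) = 2.681 × 0.0796 = 0.213.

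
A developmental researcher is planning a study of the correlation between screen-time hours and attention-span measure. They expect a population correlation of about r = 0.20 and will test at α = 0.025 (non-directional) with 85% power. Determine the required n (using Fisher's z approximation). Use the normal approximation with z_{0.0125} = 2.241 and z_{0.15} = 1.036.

Fisher's z: C = ½·ln((1+r)/(1−r)) = ½·ln(1.5000) = 0.2027.
n = ((z_{α/2} + z_β)/C)² + 3.
(2.241 + 1.036) / 0.2027 = 3.277 / 0.2027 = 16.167.
n = 16.167² + 3 = 261.36 + 3 = 264.4.
Round up.

n = 265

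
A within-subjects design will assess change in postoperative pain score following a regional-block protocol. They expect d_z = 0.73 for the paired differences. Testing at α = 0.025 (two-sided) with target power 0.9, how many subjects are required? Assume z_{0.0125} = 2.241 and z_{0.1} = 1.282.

For a paired (one-sample on differences) test: n = ((z_{α/2} + z_β) / d)².
z_{α/2} + z_β = 2.241 + 1.282 = 3.523.
n = (3.523 / 0.73)² = 4.826² = 23.29.
Round up.

n = 24 pairs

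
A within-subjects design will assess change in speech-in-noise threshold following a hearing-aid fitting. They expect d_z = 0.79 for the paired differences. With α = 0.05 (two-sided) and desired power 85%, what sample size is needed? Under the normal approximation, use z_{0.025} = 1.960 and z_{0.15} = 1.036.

For a paired (one-sample on differences) test: n = ((z_{α/2} + z_β) / d)².
z_{α/2} + z_β = 1.960 + 1.036 = 2.996.
n = (2.996 / 0.79)² = 3.792² = 14.38.
Round up.

n = 15 pairs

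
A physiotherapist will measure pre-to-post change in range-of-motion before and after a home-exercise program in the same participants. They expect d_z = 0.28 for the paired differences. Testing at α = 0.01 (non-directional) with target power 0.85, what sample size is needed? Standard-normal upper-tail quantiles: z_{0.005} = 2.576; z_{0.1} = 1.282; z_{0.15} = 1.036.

For a paired (one-sample on differences) test: n = ((z_{α/2} + z_β) / d)².
z_{α/2} + z_β = 2.576 + 1.036 = 3.612.
n = (3.612 / 0.28)² = 12.900² = 166.41.
Round up.

n = 167 pairs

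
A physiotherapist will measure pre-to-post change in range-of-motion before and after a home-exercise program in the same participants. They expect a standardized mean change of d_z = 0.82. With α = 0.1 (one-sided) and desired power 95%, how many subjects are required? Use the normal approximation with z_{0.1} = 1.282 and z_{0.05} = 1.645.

For a paired (one-sample on differences) test: n = ((z_{α} + z_β) / d)².
z_{α} + z_β = 1.282 + 1.645 = 2.927.
n = (2.927 / 0.82)² = 3.570² = 12.74.
Round up.

n = 13 pairs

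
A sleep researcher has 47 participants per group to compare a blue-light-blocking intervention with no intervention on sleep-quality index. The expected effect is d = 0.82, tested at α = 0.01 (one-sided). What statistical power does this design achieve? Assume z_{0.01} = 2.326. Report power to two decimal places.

For two equal groups, power = Φ(d·√(n/2) − z_{α}).
d·√(n/2) = 0.82 × √(47/2) = 0.82 × 4.848 = 3.975.
z_β = 3.975 − 2.326 = 1.649.
Power = Φ(1.649) = 0.950.

power ≈ 0.95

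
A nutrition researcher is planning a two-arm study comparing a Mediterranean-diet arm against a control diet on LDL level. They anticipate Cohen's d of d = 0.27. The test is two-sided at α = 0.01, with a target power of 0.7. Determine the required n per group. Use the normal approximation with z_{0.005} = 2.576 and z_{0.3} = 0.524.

n = 264 per group

For two independent groups with equal n: n = 2·((z_{α/2} + z_β) / d)².
z_{α/2} + z_β = 2.576 + 0.524 = 3.100.
n = 2 × (3.100 / 0.27)² = 2 × 11.481² = 2 × 131.82 = 263.6.
Round up to the next whole participant.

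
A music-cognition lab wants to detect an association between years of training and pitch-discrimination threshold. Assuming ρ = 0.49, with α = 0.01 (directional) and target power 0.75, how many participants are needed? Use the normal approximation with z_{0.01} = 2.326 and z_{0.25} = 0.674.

Fisher's z: C = ½·ln((1+r)/(1−r)) = ½·ln(2.9216) = 0.5361.
n = ((z_{α} + z_β)/C)² + 3.
(2.326 + 0.674) / 0.5361 = 3.000 / 0.5361 = 5.596.
n = 5.596² + 3 = 31.31 + 3 = 34.3.
Round up.

n = 35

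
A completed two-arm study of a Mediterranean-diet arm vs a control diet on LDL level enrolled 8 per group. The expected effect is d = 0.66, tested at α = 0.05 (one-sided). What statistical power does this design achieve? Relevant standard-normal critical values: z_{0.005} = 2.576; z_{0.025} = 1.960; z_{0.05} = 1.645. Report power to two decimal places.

For two equal groups, power = Φ(d·√(n/2) − z_{α}).
d·√(n/2) = 0.66 × √(8/2) = 0.66 × 2.000 = 1.320.
z_β = 1.320 − 1.645 = -0.325.
Power = Φ(-0.325) = 0.373.

power ≈ 0.37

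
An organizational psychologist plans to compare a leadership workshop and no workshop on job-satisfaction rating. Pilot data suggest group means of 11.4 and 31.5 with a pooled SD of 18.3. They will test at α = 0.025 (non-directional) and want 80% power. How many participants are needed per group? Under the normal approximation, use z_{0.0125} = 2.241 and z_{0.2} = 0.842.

n = 16 per group

Cohen's d = |M₁ − M₂| / SD_pooled = |11.4 − 31.5| / 18.3 = 20.1 / 18.3 = 1.098.
For two independent groups with equal n: n = 2·((z_{α/2} + z_β) / d)².
z_{α/2} + z_β = 2.241 + 0.842 = 3.083.
n = 2 × (3.083 / 1.098)² = 2 × 2.808² = 2 × 7.88 = 15.8.
Round up to the next whole participant.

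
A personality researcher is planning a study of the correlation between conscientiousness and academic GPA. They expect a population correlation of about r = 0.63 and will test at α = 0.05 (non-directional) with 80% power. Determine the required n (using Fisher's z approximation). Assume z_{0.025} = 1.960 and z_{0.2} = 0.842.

n = 18

Fisher's z: C = ½·ln((1+r)/(1−r)) = ½·ln(4.4054) = 0.7414.
n = ((z_{α/2} + z_β)/C)² + 3.
(1.960 + 0.842) / 0.7414 = 2.802 / 0.7414 = 3.779.
n = 3.779² + 3 = 14.28 + 3 = 17.3.
Round up.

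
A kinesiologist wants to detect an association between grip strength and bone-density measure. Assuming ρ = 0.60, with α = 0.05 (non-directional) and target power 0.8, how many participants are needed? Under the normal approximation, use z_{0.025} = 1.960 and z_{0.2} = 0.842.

n = 20

Fisher's z: C = ½·ln((1+r)/(1−r)) = ½·ln(4.0000) = 0.6931.
n = ((z_{α/2} + z_β)/C)² + 3.
(1.960 + 0.842) / 0.6931 = 2.802 / 0.6931 = 4.043.
n = 4.043² + 3 = 16.34 + 3 = 19.3.
Round up.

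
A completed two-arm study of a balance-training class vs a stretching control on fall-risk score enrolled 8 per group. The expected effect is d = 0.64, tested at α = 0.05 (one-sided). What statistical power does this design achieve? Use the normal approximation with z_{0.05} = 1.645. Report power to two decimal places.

For two equal groups, power = Φ(d·√(n/2) − z_{α}).
d·√(n/2) = 0.64 × √(8/2) = 0.64 × 2.000 = 1.280.
z_β = 1.280 − 1.645 = -0.365.
Power = Φ(-0.365) = 0.358.

power ≈ 0.36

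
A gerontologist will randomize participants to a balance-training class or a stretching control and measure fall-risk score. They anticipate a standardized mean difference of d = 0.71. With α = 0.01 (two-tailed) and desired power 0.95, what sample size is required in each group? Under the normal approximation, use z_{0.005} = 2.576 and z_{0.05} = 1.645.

n = 71 per group

For two independent groups with equal n: n = 2·((z_{α/2} + z_β) / d)².
z_{α/2} + z_β = 2.576 + 1.645 = 4.221.
n = 2 × (4.221 / 0.71)² = 2 × 5.945² = 2 × 35.34 = 70.7.
Round up to the next whole participant.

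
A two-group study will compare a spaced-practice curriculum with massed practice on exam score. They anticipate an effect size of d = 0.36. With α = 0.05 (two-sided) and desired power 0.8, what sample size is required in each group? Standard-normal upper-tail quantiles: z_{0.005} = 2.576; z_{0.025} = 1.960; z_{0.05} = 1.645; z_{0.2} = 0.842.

For two independent groups with equal n: n = 2·((z_{α/2} + z_β) / d)².
z_{α/2} + z_β = 1.960 + 0.842 = 2.802.
n = 2 × (2.802 / 0.36)² = 2 × 7.783² = 2 × 60.58 = 121.2.
Round up to the next whole participant.

n = 122 per group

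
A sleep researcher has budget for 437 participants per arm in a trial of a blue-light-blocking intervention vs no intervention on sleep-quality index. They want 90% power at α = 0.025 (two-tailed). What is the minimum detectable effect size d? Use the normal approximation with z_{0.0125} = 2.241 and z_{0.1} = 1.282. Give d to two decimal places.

For two independent groups of n = 437 each: d_min = (z_{α/2} + z_β)·√(2/n).
z-sum = 2.241 + 1.282 = 3.523.
d_min = 3.523 × √(2/437) = 3.523 × 0.0677 = 0.238.

d_min ≈ 0.24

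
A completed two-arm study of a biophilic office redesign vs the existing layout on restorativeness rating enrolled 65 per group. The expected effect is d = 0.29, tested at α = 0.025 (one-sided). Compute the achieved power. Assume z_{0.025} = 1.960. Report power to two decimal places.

For two equal groups, power = Φ(d·√(n/2) − z_{α}).
d·√(n/2) = 0.29 × √(65/2) = 0.29 × 5.701 = 1.653.
z_β = 1.653 − 1.960 = -0.307.
Power = Φ(-0.307) = 0.380.

power ≈ 0.38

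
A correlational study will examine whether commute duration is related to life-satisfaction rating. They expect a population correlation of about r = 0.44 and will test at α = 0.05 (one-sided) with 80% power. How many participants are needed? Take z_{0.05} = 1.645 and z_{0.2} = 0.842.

Fisher's z: C = ½·ln((1+r)/(1−r)) = ½·ln(2.5714) = 0.4722.
n = ((z_{α} + z_β)/C)² + 3.
(1.645 + 0.842) / 0.4722 = 2.487 / 0.4722 = 5.267.
n = 5.267² + 3 = 27.74 + 3 = 30.7.
Round up.

n = 31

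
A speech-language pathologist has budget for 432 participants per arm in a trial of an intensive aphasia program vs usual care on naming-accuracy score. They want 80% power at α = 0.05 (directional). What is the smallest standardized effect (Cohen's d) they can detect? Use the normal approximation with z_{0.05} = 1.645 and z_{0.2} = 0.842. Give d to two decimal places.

d_min ≈ 0.17

For two independent groups of n = 432 each: d_min = (z_{α} + z_β)·√(2/n).
z-sum = 1.645 + 0.842 = 2.487.
d_min = 2.487 × √(2/432) = 2.487 × 0.0680 = 0.169.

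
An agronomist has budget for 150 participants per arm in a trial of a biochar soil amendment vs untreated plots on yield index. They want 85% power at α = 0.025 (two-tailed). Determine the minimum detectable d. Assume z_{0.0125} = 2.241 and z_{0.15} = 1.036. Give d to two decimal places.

d_min ≈ 0.38

For two independent groups of n = 150 each: d_min = (z_{α/2} + z_β)·√(2/n).
z-sum = 2.241 + 1.036 = 3.277.
d_min = 3.277 × √(2/150) = 3.277 × 0.1155 = 0.378.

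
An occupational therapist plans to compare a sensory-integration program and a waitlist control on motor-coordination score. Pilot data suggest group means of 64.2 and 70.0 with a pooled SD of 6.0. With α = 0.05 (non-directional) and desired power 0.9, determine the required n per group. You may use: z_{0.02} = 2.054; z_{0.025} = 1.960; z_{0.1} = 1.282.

Cohen's d = |M₁ − M₂| / SD_pooled = |64.2 − 70.0| / 6.0 = 5.8 / 6.0 = 0.967.
For two independent groups with equal n: n = 2·((z_{α/2} + z_β) / d)².
z_{α/2} + z_β = 1.960 + 1.282 = 3.242.
n = 2 × (3.242 / 0.967)² = 2 × 3.353² = 2 × 11.24 = 22.5.
Round up to the next whole participant.

n = 23 per group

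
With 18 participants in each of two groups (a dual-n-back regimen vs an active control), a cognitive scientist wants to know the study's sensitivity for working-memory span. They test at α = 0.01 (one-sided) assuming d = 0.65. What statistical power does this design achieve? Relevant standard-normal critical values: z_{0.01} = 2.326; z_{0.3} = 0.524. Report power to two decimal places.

power ≈ 0.35

For two equal groups, power = Φ(d·√(n/2) − z_{α}).
d·√(n/2) = 0.65 × √(18/2) = 0.65 × 3.000 = 1.950.
z_β = 1.950 − 2.326 = -0.376.
Power = Φ(-0.376) = 0.353.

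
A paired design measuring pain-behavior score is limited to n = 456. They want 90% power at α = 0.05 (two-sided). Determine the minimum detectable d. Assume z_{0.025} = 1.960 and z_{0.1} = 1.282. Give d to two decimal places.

For a single sample (or paired design) of n = 456: d_min = (z_{α/2} + z_β)/√n.
z-sum = 1.960 + 1.282 = 3.242.
d_min = 3.242 / √456 = 3.242 / 21.354 = 0.152.

d_min ≈ 0.15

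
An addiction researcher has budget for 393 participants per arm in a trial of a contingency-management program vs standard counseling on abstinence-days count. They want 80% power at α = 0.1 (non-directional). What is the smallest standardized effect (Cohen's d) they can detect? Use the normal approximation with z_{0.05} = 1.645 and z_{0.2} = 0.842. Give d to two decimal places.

d_min ≈ 0.18

For two independent groups of n = 393 each: d_min = (z_{α/2} + z_β)·√(2/n).
z-sum = 1.645 + 0.842 = 2.487.
d_min = 2.487 × √(2/393) = 2.487 × 0.0713 = 0.177.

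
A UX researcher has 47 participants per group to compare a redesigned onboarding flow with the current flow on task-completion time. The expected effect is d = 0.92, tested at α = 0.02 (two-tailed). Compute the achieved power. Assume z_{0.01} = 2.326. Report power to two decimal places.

power ≈ 0.98

For two equal groups, power = Φ(d·√(n/2) − z_{α/2}).
d·√(n/2) = 0.92 × √(47/2) = 0.92 × 4.848 = 4.460.
z_β = 4.460 − 2.326 = 2.134.
Power = Φ(2.134) = 0.984.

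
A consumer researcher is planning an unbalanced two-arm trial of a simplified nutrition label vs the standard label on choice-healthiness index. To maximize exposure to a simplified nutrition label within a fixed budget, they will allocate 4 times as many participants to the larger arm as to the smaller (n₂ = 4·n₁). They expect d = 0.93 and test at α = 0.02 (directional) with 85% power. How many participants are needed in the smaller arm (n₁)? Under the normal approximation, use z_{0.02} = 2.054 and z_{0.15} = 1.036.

With allocation ratio k = n₂/n₁ = 4, Var(x̄₁−x̄₂) = σ²(1/n₁ + 1/(k·n₁)) = σ²·(k+1)/(k·n₁).
So n₁ = (1 + 1/k)·((z_{α} + z_β)/d)² = 1.250 × (3.090/0.93)².
n₁ = 1.250 × 11.04 = 13.8.
Round up: n₁ = 14, giving n₂ = 4 × 14 = 56.

n₁ = 14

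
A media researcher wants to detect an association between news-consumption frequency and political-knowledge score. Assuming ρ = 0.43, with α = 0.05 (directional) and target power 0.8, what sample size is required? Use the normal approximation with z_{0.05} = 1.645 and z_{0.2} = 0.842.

Fisher's z: C = ½·ln((1+r)/(1−r)) = ½·ln(2.5088) = 0.4599.
n = ((z_{α} + z_β)/C)² + 3.
(1.645 + 0.842) / 0.4599 = 2.487 / 0.4599 = 5.408.
n = 5.408² + 3 = 29.24 + 3 = 32.2.
Round up.

n = 33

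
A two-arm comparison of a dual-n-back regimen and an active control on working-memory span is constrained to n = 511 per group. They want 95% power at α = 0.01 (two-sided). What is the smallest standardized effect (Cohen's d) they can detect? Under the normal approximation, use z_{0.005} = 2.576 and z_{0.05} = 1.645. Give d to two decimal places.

d_min ≈ 0.26

For two independent groups of n = 511 each: d_min = (z_{α/2} + z_β)·√(2/n).
z-sum = 2.576 + 1.645 = 4.221.
d_min = 4.221 × √(2/511) = 4.221 × 0.0626 = 0.264.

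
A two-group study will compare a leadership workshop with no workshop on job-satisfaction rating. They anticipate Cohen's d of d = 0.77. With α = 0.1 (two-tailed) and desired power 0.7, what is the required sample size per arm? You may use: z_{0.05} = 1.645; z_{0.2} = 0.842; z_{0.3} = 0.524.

For two independent groups with equal n: n = 2·((z_{α/2} + z_β) / d)².
z_{α/2} + z_β = 1.645 + 0.524 = 2.169.
n = 2 × (2.169 / 0.77)² = 2 × 2.817² = 2 × 7.93 = 15.9.
Round up to the next whole participant.

n = 16 per group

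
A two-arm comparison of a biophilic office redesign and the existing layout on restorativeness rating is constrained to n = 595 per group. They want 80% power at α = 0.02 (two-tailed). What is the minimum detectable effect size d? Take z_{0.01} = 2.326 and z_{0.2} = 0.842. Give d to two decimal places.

For two independent groups of n = 595 each: d_min = (z_{α/2} + z_β)·√(2/n).
z-sum = 2.326 + 0.842 = 3.168.
d_min = 3.168 × √(2/595) = 3.168 × 0.0580 = 0.184.

d_min ≈ 0.18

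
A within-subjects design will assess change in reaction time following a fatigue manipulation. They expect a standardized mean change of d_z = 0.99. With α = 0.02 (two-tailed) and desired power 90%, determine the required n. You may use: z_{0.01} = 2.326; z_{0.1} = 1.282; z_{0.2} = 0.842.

n = 14 pairs

For a paired (one-sample on differences) test: n = ((z_{α/2} + z_β) / d)².
z_{α/2} + z_β = 2.326 + 1.282 = 3.608.
n = (3.608 / 0.99)² = 3.644² = 13.28.
Round up.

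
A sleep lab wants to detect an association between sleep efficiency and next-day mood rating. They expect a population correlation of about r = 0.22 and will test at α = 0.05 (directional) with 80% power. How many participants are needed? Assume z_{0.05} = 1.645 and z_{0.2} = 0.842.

Fisher's z: C = ½·ln((1+r)/(1−r)) = ½·ln(1.5641) = 0.2237.
n = ((z_{α} + z_β)/C)² + 3.
(1.645 + 0.842) / 0.2237 = 2.487 / 0.2237 = 11.118.
n = 11.118² + 3 = 123.60 + 3 = 126.6.
Round up.

n = 127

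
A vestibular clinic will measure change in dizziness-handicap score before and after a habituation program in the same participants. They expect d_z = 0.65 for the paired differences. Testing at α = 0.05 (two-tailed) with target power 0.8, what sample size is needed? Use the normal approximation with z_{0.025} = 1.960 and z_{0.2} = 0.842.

n = 19 pairs

For a paired (one-sample on differences) test: n = ((z_{α/2} + z_β) / d)².
z_{α/2} + z_β = 1.960 + 0.842 = 2.802.
n = (2.802 / 0.65)² = 4.311² = 18.58.
Round up.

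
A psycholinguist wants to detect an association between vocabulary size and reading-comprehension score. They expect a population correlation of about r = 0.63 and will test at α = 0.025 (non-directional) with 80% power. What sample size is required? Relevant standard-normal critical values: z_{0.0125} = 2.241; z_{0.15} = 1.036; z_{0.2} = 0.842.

Fisher's z: C = ½·ln((1+r)/(1−r)) = ½·ln(4.4054) = 0.7414.
n = ((z_{α/2} + z_β)/C)² + 3.
(2.241 + 0.842) / 0.7414 = 3.083 / 0.7414 = 4.158.
n = 4.158² + 3 = 17.29 + 3 = 20.3.
Round up.

n = 21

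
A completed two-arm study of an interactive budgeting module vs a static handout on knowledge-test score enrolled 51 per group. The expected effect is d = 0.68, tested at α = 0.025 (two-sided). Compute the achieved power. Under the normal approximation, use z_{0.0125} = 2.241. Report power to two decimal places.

For two equal groups, power = Φ(d·√(n/2) − z_{α/2}).
d·√(n/2) = 0.68 × √(51/2) = 0.68 × 5.050 = 3.434.
z_β = 3.434 − 2.241 = 1.193.
Power = Φ(1.193) = 0.884.

power ≈ 0.88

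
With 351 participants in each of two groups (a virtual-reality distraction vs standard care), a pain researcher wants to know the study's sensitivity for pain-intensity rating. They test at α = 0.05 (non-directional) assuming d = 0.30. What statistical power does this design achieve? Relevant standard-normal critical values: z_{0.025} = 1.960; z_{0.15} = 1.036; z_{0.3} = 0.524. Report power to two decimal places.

power ≈ 0.98

For two equal groups, power = Φ(d·√(n/2) − z_{α/2}).
d·√(n/2) = 0.30 × √(351/2) = 0.30 × 13.248 = 3.974.
z_β = 3.974 − 1.960 = 2.014.
Power = Φ(2.014) = 0.978.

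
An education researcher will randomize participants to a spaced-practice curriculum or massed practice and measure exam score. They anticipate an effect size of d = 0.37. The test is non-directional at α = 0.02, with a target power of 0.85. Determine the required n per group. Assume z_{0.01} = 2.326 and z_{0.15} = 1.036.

For two independent groups with equal n: n = 2·((z_{α/2} + z_β) / d)².
z_{α/2} + z_β = 2.326 + 1.036 = 3.362.
n = 2 × (3.362 / 0.37)² = 2 × 9.086² = 2 × 82.56 = 165.1.
Round up to the next whole participant.

n = 166 per group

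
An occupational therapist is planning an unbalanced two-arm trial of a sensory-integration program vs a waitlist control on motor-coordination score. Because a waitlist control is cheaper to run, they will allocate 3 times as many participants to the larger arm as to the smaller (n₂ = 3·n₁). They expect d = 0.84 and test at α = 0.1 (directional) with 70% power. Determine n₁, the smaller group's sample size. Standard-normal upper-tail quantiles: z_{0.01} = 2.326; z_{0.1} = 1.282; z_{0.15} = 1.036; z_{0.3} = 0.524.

With allocation ratio k = n₂/n₁ = 3, Var(x̄₁−x̄₂) = σ²(1/n₁ + 1/(k·n₁)) = σ²·(k+1)/(k·n₁).
So n₁ = (1 + 1/k)·((z_{α} + z_β)/d)² = 1.333 × (1.806/0.84)².
n₁ = 1.333 × 4.62 = 6.2.
Round up: n₁ = 7, giving n₂ = 3 × 7 = 21.

n₁ = 7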